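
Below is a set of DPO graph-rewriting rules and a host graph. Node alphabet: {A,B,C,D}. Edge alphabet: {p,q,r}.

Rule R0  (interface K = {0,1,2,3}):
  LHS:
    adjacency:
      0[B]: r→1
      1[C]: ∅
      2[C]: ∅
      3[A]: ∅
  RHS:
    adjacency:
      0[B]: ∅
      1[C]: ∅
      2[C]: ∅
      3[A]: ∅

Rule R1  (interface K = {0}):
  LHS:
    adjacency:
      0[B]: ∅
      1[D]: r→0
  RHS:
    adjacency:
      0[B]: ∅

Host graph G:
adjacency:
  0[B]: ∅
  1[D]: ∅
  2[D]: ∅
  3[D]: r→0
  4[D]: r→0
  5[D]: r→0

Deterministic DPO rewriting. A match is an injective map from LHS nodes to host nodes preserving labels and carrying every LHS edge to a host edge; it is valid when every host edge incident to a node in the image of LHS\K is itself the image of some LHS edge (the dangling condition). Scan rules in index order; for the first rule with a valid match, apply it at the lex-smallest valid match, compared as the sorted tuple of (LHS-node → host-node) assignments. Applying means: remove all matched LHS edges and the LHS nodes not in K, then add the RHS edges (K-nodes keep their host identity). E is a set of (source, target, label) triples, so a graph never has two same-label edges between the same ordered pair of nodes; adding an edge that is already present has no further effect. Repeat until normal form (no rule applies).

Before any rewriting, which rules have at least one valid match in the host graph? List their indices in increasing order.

Answer: [R1]

Derivation:
R0: no valid match — LHS pattern not found
R1: 3 valid matches — {0↦0, 1↦3}, {0↦0, 1↦4}, {0↦0, 1↦5}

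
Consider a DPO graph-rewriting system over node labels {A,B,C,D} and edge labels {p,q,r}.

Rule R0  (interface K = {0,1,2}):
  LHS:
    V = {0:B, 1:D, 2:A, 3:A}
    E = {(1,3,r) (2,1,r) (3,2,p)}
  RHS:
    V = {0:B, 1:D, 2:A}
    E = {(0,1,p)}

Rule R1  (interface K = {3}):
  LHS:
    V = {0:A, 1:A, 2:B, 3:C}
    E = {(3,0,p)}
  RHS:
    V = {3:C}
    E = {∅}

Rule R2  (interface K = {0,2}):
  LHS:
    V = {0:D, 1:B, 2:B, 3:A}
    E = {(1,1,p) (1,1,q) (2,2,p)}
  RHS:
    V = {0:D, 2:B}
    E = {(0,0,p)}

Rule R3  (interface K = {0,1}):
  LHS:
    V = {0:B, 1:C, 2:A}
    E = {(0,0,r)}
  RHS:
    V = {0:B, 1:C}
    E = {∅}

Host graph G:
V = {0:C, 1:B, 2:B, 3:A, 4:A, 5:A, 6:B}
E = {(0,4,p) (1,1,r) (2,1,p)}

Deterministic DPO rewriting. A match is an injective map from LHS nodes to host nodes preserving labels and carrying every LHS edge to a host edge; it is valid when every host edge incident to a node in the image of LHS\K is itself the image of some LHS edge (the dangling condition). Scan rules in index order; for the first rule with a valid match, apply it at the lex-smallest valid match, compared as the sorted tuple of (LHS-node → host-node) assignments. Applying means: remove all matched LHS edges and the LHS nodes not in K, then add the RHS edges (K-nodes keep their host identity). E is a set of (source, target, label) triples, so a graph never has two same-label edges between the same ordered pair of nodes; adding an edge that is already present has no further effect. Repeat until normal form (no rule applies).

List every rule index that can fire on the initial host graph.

Answer: [R1,R3]

Steps:
R0: no valid match — LHS pattern not found
R1: 2 valid matches — {0↦4, 1↦3, 2↦6, 3↦0}, {0↦4, 1↦5, 2↦6, 3↦0}
R2: no valid match — LHS pattern not found
R3: 2 valid matches — {0↦1, 1↦0, 2↦3}, {0↦1, 1↦0, 2↦5}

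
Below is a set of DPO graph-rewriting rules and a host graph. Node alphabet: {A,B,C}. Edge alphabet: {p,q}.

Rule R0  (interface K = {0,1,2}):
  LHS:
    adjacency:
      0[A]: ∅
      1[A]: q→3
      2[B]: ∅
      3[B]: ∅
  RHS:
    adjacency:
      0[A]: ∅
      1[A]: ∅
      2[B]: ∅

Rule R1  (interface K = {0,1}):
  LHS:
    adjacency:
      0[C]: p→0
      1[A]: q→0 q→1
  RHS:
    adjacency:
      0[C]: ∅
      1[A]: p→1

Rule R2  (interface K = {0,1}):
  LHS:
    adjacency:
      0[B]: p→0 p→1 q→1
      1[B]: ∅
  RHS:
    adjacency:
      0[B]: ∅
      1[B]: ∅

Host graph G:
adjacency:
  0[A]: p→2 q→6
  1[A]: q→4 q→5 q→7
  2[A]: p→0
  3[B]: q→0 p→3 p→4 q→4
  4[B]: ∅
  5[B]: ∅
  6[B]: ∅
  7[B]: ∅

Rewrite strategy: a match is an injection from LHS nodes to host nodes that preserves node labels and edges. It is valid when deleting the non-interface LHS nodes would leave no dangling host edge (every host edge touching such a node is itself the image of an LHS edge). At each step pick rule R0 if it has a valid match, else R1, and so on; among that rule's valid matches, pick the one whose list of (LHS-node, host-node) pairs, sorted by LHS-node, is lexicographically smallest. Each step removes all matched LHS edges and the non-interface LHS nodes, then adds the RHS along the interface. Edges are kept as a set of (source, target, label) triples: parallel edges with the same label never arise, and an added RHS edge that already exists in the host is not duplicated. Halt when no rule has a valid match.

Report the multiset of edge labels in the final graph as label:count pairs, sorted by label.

initial: |V|=8 |E|=10  E = 0-p->2 0-q->6 1-q->4 1-q->5 1-q->7 2-p->0 3-q->0 3-p->3 3-p->4 3-q->4
step 1: apply R0 at {0↦0, 1↦1, 2↦3, 3↦5}  → |V|=7 |E|=9  E = 0-p->2 0-q->6 1-q->4 1-q->7 2-p->0 3-q->0 3-p->3 3-p->4 3-q->4
step 2: apply R0 at {0↦0, 1↦1, 2↦3, 3↦7}  → |V|=6 |E|=8  E = 0-p->2 0-q->6 1-q->4 2-p->0 3-q->0 3-p->3 3-p->4 3-q->4
step 3: apply R0 at {0↦1, 1↦0, 2↦3, 3↦6}  → |V|=5 |E|=7  E = 0-p->2 1-q->4 2-p->0 3-q->0 3-p->3 3-p->4 3-q->4
step 4: apply R2 at {0↦3, 1↦4}  → |V|=5 |E|=4  E = 0-p->2 1-q->4 2-p->0 3-q->0
step 5: apply R0 at {0↦0, 1↦1, 2↦3, 3↦4}  → |V|=4 |E|=3  E = 0-p->2 2-p->0 3-q->0
final graph: no rule applies after step 5
NF edges: [(0, 2, 'p'), (2, 0, 'p'), (3, 0, 'q')]

Answer: p:2 q:1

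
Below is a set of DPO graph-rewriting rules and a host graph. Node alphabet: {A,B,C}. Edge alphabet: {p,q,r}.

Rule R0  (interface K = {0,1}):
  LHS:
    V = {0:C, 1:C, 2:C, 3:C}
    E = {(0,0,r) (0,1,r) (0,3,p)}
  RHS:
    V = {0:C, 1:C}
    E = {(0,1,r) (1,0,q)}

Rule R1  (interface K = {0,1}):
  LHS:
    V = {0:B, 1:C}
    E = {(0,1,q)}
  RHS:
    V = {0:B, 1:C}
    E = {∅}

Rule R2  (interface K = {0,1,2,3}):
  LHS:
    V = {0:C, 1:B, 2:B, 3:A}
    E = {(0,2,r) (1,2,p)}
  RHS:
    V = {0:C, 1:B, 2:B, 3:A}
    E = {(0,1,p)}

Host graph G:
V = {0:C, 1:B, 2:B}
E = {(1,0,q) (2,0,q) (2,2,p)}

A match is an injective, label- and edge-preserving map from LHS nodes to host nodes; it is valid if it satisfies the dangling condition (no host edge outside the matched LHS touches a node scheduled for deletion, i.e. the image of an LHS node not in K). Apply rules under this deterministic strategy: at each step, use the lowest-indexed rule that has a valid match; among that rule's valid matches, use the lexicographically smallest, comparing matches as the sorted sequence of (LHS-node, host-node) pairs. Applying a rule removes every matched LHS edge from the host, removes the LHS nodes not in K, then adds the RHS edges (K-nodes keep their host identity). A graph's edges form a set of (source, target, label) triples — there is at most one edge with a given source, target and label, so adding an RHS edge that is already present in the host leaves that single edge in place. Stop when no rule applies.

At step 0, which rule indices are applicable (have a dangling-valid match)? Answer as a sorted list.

R0: no valid match — LHS pattern not found
R1: 2 valid matches — {0↦1, 1↦0}, {0↦2, 1↦0}
R2: no valid match — LHS pattern not found

Answer: [R1]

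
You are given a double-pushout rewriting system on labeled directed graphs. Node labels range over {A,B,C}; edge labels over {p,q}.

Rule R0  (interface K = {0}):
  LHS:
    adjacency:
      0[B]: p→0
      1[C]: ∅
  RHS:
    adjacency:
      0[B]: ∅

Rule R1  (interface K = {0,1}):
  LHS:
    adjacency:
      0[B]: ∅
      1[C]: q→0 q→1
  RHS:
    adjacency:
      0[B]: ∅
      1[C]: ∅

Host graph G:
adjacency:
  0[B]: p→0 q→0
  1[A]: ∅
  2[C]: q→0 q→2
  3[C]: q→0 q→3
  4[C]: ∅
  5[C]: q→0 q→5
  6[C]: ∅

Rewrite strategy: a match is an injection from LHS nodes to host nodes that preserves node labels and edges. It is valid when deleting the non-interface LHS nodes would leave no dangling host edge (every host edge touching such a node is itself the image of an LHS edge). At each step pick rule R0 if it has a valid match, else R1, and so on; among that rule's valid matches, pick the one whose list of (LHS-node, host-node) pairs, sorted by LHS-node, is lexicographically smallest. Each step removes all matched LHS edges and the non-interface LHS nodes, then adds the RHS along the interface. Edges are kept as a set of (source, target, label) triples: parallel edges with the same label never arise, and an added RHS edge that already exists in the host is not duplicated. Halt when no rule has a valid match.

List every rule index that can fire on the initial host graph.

R0: 2 valid matches — {0↦0, 1↦4}, {0↦0, 1↦6}
R1: 3 valid matches — {0↦0, 1↦2}, {0↦0, 1↦3}, {0↦0, 1↦5}

Answer: [R0,R1]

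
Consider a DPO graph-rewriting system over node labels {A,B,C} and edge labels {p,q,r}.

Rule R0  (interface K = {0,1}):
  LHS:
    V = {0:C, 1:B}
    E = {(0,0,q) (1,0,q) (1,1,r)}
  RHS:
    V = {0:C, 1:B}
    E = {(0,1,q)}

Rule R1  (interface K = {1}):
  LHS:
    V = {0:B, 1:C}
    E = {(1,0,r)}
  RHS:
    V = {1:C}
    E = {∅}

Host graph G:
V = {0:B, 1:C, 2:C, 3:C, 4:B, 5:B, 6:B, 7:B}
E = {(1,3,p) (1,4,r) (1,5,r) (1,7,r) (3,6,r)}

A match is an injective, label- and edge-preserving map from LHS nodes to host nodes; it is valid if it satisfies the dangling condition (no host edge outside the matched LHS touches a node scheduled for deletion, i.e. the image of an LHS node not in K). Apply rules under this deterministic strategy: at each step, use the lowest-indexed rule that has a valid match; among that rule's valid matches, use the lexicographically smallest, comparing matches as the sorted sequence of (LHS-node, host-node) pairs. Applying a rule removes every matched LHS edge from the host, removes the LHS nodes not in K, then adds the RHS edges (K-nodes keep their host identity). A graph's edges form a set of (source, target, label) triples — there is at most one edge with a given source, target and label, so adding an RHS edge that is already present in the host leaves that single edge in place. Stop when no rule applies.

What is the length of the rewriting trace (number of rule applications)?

[0] host  ⇒  8 nodes, 5 edges  {1-p->3 1-r->4 1-r->5 1-r->7 3-r->6}
[1] R1 @ {0↦4, 1↦1}  ⇒  7 nodes, 4 edges  {1-p->3 1-r->5 1-r->7 3-r->6}
[2] R1 @ {0↦5, 1↦1}  ⇒  6 nodes, 3 edges  {1-p->3 1-r->7 3-r->6}
[3] R1 @ {0↦6, 1↦3}  ⇒  5 nodes, 2 edges  {1-p->3 1-r->7}
[4] R1 @ {0↦7, 1↦1}  ⇒  4 nodes, 1 edges  {1-p->3}
halt: no rule applies after step 4

Answer: 4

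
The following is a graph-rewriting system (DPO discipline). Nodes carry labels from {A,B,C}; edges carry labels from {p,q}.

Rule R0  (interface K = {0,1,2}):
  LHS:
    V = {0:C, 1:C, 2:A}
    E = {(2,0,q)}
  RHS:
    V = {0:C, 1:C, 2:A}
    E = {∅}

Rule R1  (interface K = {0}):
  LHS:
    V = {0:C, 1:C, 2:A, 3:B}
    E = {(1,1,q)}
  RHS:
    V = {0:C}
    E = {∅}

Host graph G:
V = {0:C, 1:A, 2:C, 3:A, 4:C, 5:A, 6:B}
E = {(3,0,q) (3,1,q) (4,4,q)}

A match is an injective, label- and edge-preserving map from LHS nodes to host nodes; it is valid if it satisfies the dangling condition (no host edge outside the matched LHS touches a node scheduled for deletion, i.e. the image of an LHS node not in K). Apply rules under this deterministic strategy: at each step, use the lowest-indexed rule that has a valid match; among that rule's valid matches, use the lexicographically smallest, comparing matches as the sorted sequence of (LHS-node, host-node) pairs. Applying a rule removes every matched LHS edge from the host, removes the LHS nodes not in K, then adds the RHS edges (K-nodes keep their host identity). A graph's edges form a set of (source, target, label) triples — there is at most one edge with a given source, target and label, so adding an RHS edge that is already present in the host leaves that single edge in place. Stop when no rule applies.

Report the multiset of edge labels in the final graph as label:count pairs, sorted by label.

start.  V:7 E:3  edges: 3-q->0 3-q->1 4-q->4
1. fire R0 via {0↦0, 1↦2, 2↦3}  →  V:7 E:2  edges: 3-q->1 4-q->4
2. fire R1 via {0↦0, 1↦4, 2↦5, 3↦6}  →  V:4 E:1  edges: 3-q->1
normal form: no rule applies after step 2
NF edges: [(3, 1, 'q')]

Answer: q:1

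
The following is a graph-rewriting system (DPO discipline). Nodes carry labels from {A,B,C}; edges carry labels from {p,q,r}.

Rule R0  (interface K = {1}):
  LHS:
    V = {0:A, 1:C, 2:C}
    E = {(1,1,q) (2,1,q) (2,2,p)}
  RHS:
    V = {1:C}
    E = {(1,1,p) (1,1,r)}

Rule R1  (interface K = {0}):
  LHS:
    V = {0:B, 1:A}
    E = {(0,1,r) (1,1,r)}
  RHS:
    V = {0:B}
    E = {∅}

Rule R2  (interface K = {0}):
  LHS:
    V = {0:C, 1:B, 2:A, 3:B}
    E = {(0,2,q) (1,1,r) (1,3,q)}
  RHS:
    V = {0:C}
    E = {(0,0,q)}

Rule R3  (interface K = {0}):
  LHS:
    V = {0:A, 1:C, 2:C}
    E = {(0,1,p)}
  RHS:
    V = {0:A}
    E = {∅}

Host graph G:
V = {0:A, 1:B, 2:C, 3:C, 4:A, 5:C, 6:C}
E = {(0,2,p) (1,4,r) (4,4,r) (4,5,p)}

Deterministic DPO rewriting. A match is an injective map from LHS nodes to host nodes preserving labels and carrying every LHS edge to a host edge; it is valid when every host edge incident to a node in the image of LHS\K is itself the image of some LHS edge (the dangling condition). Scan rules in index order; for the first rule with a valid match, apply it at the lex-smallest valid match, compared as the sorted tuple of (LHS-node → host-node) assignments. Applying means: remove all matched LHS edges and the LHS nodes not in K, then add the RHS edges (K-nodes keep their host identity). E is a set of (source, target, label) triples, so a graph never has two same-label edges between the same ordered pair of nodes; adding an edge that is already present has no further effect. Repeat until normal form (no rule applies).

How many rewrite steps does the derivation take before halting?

Answer: 3

Rewrite trace:
start.  V:7 E:4  edges: 0-p->2 1-r->4 4-r->4 4-p->5
1. fire R3 via {0↦0, 1↦2, 2↦3}  →  V:5 E:3  edges: 1-r->4 4-r->4 4-p->5
2. fire R3 via {0↦4, 1↦5, 2↦6}  →  V:3 E:2  edges: 1-r->4 4-r->4
3. fire R1 via {0↦1, 1↦4}  →  V:2 E:0  edges: ∅
normal form: no rule applies after step 3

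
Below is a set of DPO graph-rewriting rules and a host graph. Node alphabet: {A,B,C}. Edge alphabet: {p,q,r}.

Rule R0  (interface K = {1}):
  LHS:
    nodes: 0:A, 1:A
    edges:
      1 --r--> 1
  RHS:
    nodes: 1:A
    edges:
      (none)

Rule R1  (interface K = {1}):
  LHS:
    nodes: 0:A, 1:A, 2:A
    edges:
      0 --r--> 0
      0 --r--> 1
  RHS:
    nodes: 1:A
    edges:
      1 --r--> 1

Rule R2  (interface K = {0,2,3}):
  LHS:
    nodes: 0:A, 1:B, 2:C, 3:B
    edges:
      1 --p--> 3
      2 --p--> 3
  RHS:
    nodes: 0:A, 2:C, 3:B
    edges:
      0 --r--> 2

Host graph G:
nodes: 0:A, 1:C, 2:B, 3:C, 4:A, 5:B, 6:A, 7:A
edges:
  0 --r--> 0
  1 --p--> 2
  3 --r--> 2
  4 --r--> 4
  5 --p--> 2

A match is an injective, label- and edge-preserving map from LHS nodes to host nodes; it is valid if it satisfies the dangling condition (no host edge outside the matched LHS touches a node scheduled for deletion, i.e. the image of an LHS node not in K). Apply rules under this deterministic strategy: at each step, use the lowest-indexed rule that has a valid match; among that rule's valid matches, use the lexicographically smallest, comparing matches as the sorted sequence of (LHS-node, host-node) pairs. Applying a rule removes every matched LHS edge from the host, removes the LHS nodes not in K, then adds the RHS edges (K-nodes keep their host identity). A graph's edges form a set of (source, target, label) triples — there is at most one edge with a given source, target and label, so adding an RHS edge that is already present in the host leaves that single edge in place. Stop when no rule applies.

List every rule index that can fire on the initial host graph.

Answer: [R0,R2]

Rewrite trace:
R0: 4 valid matches — {0↦6, 1↦0}, {0↦6, 1↦4}, {0↦7, 1↦0} (+1 more)
R1: no valid match — LHS pattern not found
R2: 4 valid matches — {0↦0, 1↦5, 2↦1, 3↦2}, {0↦4, 1↦5, 2↦1, 3↦2}, {0↦6, 1↦5, 2↦1, 3↦2} (+1 more)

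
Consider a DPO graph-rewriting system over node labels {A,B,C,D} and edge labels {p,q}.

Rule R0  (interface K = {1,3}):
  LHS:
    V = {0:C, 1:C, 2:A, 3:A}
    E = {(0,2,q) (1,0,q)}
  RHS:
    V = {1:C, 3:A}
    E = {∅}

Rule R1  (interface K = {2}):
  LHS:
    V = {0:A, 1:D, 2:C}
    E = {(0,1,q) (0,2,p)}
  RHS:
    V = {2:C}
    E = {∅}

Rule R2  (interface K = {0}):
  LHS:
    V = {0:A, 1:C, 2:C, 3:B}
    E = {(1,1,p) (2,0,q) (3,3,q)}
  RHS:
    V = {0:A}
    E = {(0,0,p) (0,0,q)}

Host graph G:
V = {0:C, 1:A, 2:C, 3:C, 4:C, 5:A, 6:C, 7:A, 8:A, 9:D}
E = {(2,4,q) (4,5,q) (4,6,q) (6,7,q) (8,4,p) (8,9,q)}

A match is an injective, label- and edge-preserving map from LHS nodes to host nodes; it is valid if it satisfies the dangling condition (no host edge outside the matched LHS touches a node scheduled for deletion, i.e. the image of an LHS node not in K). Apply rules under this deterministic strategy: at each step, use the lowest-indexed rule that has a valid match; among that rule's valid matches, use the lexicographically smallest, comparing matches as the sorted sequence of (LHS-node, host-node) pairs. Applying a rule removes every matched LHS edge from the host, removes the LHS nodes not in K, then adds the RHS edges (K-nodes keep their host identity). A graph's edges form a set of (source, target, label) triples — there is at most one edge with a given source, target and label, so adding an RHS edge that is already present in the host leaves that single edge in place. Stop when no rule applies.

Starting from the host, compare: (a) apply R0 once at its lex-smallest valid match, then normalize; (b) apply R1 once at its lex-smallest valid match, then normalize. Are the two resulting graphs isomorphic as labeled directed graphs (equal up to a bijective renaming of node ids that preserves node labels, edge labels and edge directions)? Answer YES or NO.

Answer: YES

Steps:
branch R0-first: apply at {0↦6, 1↦4, 2↦7, 3↦1} → |E|=4, then 2 more step(s) → NF |V|=4 |E|=0 V={0:C, 1:A, 2:C, 3:C} E=∅
branch R1-first: apply at {0↦8, 1↦9, 2↦4} → |E|=4, then 2 more step(s) → NF |V|=4 |E|=0 V={0:C, 1:A, 2:C, 3:C} E=∅
graphs isomorphic (equal up to label-preserving node renaming)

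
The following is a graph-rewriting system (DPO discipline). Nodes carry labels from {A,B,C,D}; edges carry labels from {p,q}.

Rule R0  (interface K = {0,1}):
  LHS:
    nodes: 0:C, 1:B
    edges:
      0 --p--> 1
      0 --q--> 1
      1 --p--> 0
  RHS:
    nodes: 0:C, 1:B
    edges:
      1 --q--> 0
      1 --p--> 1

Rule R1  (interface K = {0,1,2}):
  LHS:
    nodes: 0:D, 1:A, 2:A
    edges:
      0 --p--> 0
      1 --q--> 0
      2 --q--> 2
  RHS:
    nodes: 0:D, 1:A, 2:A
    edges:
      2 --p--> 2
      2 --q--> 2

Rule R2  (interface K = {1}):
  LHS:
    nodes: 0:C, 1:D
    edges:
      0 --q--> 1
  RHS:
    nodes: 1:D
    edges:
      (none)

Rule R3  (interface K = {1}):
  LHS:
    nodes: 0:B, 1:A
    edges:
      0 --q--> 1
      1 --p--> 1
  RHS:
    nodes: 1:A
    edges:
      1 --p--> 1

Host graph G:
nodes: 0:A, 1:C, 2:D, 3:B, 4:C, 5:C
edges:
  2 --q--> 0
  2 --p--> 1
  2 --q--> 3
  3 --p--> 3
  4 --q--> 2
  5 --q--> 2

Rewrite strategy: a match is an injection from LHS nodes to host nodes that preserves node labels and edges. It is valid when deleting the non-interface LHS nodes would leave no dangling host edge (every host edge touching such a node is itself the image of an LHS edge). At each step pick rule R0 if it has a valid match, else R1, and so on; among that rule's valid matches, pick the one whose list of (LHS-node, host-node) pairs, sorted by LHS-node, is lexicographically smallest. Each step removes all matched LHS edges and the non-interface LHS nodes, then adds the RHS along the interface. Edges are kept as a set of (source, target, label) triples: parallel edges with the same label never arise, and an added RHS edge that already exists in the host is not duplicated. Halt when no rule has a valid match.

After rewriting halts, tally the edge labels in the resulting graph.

Answer: p:2 q:2

Rewrite trace:
start.  V:6 E:6  edges: 2-q->0 2-p->1 2-q->3 3-p->3 4-q->2 5-q->2
1. fire R2 via {0↦4, 1↦2}  →  V:5 E:5  edges: 2-q->0 2-p->1 2-q->3 3-p->3 5-q->2
2. fire R2 via {0↦5, 1↦2}  →  V:4 E:4  edges: 2-q->0 2-p->1 2-q->3 3-p->3
halt: no rule applies after step 2
NF edges: [(2, 0, 'q'), (2, 1, 'p'), (2, 3, 'q'), (3, 3, 'p')]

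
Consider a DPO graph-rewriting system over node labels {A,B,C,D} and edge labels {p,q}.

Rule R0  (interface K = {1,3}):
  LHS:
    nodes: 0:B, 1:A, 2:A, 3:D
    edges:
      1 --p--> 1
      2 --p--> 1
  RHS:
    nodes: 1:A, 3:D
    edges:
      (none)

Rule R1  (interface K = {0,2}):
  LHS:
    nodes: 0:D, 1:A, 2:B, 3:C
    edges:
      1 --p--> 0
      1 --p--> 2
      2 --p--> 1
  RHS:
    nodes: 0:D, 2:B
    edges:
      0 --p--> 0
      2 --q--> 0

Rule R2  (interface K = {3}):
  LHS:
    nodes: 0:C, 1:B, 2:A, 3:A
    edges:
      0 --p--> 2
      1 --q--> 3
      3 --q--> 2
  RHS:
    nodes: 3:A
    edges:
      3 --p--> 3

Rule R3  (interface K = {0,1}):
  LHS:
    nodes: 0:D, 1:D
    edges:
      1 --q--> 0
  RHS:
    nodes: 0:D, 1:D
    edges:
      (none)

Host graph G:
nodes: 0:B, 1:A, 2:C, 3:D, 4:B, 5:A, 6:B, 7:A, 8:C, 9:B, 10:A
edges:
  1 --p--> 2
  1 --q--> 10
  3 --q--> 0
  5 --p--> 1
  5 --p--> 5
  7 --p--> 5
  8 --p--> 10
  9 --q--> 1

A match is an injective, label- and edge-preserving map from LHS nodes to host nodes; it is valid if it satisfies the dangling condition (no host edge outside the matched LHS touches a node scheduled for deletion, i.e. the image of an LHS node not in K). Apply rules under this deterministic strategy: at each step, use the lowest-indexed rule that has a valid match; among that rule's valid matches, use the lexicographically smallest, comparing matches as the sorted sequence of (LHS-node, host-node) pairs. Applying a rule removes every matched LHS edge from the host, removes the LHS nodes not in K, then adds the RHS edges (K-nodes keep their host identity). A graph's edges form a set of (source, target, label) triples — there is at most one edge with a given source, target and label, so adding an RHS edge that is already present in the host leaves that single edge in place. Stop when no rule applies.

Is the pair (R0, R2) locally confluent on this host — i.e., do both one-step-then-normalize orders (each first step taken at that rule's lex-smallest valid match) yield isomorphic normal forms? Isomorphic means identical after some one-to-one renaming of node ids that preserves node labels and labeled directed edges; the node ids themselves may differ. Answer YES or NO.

Answer: YES

Derivation:
branch R0-first: apply at {0↦4, 1↦5, 2↦7, 3↦3} → |E|=6, then 2 more step(s) → NF |V|=4 |E|=2 V={0:B, 1:A, 2:C, 3:D} E=1-p->2 3-q->0
branch R2-first: apply at {0↦8, 1↦9, 2↦10, 3↦1} → |E|=6, then 2 more step(s) → NF |V|=4 |E|=2 V={0:B, 1:A, 2:C, 3:D} E=1-p->2 3-q->0
graphs isomorphic (equal up to label-preserving node renaming)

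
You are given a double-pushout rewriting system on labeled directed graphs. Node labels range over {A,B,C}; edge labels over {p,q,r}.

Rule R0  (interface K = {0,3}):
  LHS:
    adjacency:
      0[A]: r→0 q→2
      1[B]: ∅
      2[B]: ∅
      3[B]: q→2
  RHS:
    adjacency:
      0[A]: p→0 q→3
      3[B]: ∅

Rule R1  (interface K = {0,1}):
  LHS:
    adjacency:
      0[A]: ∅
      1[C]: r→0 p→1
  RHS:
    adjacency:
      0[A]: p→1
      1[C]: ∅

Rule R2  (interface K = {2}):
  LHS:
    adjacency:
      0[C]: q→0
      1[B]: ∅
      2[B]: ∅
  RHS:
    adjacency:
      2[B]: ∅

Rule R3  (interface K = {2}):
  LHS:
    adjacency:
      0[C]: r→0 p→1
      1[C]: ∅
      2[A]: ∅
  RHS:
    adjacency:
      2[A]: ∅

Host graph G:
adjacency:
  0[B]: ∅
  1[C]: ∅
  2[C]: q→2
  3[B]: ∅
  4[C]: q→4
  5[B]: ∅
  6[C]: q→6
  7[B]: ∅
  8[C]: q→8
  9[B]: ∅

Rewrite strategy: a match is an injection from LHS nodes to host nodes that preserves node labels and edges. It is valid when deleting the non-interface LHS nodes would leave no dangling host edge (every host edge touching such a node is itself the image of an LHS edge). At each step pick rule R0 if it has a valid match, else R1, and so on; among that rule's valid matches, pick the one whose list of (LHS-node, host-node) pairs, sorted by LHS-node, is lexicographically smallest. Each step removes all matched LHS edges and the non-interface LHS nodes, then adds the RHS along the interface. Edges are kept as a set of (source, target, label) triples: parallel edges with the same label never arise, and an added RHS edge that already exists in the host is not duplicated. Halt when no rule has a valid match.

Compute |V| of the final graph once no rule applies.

Answer: 2

Derivation:
initial: |V|=10 |E|=4  E = 2-q->2 4-q->4 6-q->6 8-q->8
step 1: apply R2 at {0↦2, 1↦0, 2↦3}  → |V|=8 |E|=3  E = 4-q->4 6-q->6 8-q->8
step 2: apply R2 at {0↦4, 1↦3, 2↦5}  → |V|=6 |E|=2  E = 6-q->6 8-q->8
step 3: apply R2 at {0↦6, 1↦5, 2↦7}  → |V|=4 |E|=1  E = 8-q->8
step 4: apply R2 at {0↦8, 1↦7, 2↦9}  → |V|=2 |E|=0  E = ∅
final graph: no rule applies after step 4
NF nodes: {1:C, 9:B}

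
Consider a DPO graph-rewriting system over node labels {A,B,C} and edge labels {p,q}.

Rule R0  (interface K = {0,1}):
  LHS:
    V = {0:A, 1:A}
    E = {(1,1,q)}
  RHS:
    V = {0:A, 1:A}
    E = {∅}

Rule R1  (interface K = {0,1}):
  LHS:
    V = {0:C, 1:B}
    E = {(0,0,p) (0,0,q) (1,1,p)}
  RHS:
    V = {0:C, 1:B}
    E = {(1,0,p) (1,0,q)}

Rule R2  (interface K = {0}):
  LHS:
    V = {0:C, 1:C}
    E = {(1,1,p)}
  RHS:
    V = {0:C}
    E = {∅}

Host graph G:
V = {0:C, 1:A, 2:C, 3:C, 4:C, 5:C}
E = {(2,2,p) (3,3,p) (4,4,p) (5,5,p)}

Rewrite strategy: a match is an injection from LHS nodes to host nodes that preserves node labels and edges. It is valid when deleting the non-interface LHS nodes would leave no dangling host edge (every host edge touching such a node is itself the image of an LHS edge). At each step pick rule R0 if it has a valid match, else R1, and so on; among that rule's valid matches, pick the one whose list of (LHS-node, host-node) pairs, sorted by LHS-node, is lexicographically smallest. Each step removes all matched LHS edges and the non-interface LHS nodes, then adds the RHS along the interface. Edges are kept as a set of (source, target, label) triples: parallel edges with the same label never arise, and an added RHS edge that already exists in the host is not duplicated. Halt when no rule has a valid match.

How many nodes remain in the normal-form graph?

Answer: 2

Derivation:
[0] host  ⇒  6 nodes, 4 edges  {2-p->2 3-p->3 4-p->4 5-p->5}
[1] R2 @ {0↦0, 1↦2}  ⇒  5 nodes, 3 edges  {3-p->3 4-p->4 5-p->5}
[2] R2 @ {0↦0, 1↦3}  ⇒  4 nodes, 2 edges  {4-p->4 5-p->5}
[3] R2 @ {0↦0, 1↦4}  ⇒  3 nodes, 1 edges  {5-p->5}
[4] R2 @ {0↦0, 1↦5}  ⇒  2 nodes, 0 edges  {∅}
halt: no rule applies after step 4
NF nodes: {0:C, 1:A}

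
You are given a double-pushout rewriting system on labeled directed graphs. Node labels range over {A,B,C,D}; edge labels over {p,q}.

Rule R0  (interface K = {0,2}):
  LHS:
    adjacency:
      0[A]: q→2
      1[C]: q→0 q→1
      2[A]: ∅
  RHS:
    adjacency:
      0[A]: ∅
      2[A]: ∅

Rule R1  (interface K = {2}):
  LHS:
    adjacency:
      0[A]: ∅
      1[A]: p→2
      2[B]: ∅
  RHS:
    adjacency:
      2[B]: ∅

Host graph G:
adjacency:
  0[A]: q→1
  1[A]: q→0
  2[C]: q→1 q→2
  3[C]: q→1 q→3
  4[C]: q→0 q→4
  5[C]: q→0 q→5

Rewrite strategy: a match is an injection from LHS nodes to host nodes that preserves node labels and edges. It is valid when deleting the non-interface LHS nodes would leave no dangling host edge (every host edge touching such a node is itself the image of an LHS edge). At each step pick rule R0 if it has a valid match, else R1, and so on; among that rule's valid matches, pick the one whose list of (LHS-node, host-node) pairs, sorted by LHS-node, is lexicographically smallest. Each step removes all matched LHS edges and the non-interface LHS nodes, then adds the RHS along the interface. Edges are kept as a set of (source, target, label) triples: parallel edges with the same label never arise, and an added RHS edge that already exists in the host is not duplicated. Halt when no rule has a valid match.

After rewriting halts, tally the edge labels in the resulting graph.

start.  V:6 E:10  edges: 0-q->1 1-q->0 2-q->1 2-q->2 3-q->1 3-q->3 4-q->0 4-q->4 5-q->0 5-q->5
1. fire R0 via {0↦0, 1↦4, 2↦1}  →  V:5 E:7  edges: 1-q->0 2-q->1 2-q->2 3-q->1 3-q->3 5-q->0 5-q->5
2. fire R0 via {0↦1, 1↦2, 2↦0}  →  V:4 E:4  edges: 3-q->1 3-q->3 5-q->0 5-q->5
normal form: no rule applies after step 2
NF edges: [(3, 1, 'q'), (3, 3, 'q'), (5, 0, 'q'), (5, 5, 'q')]

Answer: q:4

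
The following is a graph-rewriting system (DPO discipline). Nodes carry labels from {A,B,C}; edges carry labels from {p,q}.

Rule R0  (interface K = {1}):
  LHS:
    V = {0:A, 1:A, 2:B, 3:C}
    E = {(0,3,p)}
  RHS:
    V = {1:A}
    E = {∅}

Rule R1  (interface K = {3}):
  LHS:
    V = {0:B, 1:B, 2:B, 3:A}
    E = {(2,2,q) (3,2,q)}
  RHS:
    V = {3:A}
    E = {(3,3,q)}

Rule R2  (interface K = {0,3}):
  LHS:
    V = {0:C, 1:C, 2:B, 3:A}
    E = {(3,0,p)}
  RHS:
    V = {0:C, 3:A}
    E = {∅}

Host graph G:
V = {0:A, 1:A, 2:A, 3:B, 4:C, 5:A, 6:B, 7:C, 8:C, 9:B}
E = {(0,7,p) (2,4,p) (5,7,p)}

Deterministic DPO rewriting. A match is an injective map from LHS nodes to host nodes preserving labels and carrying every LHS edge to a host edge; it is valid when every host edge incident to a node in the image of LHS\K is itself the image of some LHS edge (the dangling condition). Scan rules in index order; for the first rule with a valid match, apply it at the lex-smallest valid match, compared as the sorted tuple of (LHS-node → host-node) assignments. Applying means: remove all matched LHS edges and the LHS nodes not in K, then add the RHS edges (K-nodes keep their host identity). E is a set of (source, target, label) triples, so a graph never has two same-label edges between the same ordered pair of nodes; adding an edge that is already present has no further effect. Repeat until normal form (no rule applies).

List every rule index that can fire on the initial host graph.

Answer: [R0,R2]

Steps:
R0: 9 valid matches — {0↦2, 1↦0, 2↦3, 3↦4}, {0↦2, 1↦0, 2↦6, 3↦4}, {0↦2, 1↦0, 2↦9, 3↦4} (+6 more)
R1: no valid match — LHS pattern not found
R2: 9 valid matches — {0↦4, 1↦8, 2↦3, 3↦2}, {0↦4, 1↦8, 2↦6, 3↦2}, {0↦4, 1↦8, 2↦9, 3↦2} (+6 more)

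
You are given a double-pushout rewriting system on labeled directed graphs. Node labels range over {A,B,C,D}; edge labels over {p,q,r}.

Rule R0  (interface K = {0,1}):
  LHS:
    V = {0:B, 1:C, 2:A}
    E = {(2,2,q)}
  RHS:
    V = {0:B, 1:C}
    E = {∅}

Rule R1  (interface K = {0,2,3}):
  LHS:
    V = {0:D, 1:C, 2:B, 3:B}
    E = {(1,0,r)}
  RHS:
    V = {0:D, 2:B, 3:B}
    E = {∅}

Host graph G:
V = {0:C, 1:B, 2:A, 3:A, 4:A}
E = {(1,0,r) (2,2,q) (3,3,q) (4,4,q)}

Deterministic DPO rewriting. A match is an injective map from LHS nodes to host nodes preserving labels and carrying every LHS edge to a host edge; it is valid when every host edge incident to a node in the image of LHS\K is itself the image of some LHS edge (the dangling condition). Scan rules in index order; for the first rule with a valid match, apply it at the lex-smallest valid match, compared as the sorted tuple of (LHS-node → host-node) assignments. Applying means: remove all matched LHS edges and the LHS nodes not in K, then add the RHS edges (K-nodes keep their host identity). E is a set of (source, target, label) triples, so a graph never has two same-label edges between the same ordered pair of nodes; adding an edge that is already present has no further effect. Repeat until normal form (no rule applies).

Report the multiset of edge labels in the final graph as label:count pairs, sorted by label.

start.  V:5 E:4  edges: 1-r->0 2-q->2 3-q->3 4-q->4
1. fire R0 via {0↦1, 1↦0, 2↦2}  →  V:4 E:3  edges: 1-r->0 3-q->3 4-q->4
2. fire R0 via {0↦1, 1↦0, 2↦3}  →  V:3 E:2  edges: 1-r->0 4-q->4
3. fire R0 via {0↦1, 1↦0, 2↦4}  →  V:2 E:1  edges: 1-r->0
normal form: no rule applies after step 3
NF edges: [(1, 0, 'r')]

Answer: r:1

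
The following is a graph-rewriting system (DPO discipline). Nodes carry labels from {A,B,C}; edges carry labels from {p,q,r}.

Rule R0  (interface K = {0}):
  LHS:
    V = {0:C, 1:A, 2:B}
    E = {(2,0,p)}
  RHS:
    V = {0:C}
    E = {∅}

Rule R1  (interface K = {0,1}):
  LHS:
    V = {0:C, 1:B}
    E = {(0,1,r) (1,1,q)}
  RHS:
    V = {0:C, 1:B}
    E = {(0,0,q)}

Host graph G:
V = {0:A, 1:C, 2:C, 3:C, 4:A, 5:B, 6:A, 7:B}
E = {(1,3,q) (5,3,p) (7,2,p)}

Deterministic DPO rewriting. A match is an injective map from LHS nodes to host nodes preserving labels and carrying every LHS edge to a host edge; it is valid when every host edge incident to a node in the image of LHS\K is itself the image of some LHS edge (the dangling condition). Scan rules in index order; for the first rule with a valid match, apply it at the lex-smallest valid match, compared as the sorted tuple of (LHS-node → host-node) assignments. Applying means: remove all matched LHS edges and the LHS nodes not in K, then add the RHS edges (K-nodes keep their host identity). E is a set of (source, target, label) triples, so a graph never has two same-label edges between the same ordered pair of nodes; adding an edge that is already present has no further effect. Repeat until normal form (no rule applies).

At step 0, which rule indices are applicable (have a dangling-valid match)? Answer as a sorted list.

R0: 6 valid matches — {0↦2, 1↦0, 2↦7}, {0↦2, 1↦4, 2↦7}, {0↦2, 1↦6, 2↦7} (+3 more)
R1: no valid match — LHS pattern not found

Answer: [R0]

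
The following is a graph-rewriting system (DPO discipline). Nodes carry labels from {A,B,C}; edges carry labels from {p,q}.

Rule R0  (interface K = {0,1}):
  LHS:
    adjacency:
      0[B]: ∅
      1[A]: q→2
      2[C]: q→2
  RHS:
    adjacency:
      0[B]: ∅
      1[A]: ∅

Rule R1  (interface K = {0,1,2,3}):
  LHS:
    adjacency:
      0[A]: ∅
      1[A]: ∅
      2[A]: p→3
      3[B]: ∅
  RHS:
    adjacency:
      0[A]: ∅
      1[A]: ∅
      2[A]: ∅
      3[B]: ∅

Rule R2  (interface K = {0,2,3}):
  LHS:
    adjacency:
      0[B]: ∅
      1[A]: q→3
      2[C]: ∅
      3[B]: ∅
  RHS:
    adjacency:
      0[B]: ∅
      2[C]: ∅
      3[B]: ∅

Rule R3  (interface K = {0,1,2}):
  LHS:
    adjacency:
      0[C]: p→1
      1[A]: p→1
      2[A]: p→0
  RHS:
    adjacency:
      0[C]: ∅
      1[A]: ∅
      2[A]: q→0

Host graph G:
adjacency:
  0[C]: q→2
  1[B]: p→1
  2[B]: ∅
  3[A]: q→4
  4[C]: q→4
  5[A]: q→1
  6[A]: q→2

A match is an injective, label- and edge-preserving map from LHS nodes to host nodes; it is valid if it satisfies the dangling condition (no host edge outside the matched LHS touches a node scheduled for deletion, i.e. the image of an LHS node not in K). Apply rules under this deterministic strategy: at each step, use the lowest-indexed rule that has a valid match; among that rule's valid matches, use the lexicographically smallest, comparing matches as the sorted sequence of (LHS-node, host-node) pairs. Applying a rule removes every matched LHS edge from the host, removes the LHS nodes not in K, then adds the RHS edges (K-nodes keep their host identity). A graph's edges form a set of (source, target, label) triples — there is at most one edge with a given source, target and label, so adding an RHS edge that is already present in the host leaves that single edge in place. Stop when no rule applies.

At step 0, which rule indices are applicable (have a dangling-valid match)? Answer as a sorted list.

R0: 2 valid matches — {0↦1, 1↦3, 2↦4}, {0↦2, 1↦3, 2↦4}
R1: no valid match — LHS pattern not found
R2: 4 valid matches — {0↦1, 1↦6, 2↦0, 3↦2}, {0↦1, 1↦6, 2↦4, 3↦2}, {0↦2, 1↦5, 2↦0, 3↦1} (+1 more)
R3: no valid match — LHS pattern not found

Answer: [R0,R2]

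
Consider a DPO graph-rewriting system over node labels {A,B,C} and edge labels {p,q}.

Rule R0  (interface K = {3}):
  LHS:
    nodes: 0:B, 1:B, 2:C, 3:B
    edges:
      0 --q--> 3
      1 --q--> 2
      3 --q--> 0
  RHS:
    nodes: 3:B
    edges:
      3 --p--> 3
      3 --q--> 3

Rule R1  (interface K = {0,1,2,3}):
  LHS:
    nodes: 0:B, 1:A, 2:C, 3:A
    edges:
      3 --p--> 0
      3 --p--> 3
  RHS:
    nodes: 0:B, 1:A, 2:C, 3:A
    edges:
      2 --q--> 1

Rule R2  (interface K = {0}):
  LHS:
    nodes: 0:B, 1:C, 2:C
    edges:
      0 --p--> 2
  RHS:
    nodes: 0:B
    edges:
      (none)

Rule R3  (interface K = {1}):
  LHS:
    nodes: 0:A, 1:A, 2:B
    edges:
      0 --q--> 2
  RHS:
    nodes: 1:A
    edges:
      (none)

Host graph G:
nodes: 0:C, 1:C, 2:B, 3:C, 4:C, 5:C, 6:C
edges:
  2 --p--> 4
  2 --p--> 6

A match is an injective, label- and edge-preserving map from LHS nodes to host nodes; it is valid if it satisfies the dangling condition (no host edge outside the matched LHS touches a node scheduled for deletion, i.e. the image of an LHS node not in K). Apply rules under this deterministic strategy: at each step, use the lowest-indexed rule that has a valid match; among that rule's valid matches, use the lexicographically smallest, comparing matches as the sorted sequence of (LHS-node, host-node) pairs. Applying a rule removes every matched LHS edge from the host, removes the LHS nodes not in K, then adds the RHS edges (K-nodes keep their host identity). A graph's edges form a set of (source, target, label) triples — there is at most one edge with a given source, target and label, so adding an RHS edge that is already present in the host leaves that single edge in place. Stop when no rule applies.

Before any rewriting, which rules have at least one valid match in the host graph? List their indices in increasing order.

Answer: [R2]

Rewrite trace:
R0: no valid match — LHS pattern not found
R1: no valid match — LHS pattern not found
R2: 8 valid matches — {0↦2, 1↦0, 2↦4}, {0↦2, 1↦0, 2↦6}, {0↦2, 1↦1, 2↦4} (+5 more)
R3: no valid match — LHS pattern not found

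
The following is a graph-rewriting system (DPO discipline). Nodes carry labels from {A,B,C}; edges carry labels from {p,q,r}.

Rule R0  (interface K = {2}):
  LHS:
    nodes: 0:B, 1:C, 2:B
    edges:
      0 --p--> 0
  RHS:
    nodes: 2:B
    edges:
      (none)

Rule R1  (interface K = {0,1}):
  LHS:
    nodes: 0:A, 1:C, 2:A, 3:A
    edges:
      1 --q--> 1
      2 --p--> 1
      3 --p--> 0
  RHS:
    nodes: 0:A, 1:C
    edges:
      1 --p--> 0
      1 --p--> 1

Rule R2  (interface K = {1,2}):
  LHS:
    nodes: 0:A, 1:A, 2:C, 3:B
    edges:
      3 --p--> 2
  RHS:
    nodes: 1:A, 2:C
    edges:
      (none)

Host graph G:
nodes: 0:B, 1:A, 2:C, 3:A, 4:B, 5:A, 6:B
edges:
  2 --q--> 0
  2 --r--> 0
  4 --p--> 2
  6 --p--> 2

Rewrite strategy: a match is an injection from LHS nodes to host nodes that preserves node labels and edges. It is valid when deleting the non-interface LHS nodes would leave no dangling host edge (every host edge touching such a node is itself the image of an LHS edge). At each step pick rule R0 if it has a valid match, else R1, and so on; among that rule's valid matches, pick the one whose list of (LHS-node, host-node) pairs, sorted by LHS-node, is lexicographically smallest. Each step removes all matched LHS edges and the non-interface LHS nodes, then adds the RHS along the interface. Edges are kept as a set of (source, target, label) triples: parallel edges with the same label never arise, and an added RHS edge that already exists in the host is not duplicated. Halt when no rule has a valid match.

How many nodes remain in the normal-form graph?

initial: |V|=7 |E|=4  E = 2-q->0 2-r->0 4-p->2 6-p->2
step 1: apply R2 at {0↦1, 1↦3, 2↦2, 3↦4}  → |V|=5 |E|=3  E = 2-q->0 2-r->0 6-p->2
step 2: apply R2 at {0↦3, 1↦5, 2↦2, 3↦6}  → |V|=3 |E|=2  E = 2-q->0 2-r->0
halt: no rule applies after step 2
NF nodes: {0:B, 2:C, 5:A}

Answer: 3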